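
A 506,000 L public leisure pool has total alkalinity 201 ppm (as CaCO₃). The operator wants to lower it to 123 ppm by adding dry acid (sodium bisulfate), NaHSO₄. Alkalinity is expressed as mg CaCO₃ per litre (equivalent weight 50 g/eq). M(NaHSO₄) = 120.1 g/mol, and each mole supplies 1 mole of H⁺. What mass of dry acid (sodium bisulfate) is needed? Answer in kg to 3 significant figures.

Alkalinity to neutralize: (201 − 123) = 78 mg/L as CaCO₃ × 506,000 L = 39,470 g as CaCO₃.
Equivalents of H⁺ required: 39,470 ÷ 50 g/eq = 789.4 eq = 789.4 mol NaHSO₄.
Mass of NaHSO₄: 789.4 × 120.1 = 94,800 g.

94.8 kg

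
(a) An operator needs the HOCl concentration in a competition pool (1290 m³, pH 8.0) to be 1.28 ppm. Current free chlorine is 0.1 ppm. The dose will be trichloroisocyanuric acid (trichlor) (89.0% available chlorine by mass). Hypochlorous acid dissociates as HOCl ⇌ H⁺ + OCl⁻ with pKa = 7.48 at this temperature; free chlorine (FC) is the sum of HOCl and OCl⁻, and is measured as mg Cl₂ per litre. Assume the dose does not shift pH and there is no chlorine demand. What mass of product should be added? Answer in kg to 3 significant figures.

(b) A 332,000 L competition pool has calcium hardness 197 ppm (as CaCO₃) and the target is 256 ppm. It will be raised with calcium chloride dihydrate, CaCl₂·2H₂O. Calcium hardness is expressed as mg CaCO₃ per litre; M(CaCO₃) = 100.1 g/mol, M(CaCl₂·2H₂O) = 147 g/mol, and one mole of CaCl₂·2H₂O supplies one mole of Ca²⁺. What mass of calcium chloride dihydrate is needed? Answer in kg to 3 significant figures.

(a) Volume: 1290 m³ = 1,290,000 L.
(a) [OCl⁻]/[HOCl] = 10^(pH − pKa) = 10^(8.0 − 7.48) = 3.311; fraction as HOCl = 1/(1 + 3.311) = 0.2319.
(a) Free chlorine required for 1.28 ppm HOCl: 1.28 / 0.2319 = 5.518 ppm.
(a) FC to add: 5.518 − 0.1 = 5.418 mg/L as Cl₂.
(a) Cl₂ equivalent: 5.418 mg/L × 1,290,000 L = 6990 g.
(a) Product at 89.0% available Cl: 6990 / 0.89 = 7854 g.

(b) Hardness to add: (256 − 197) = 59 mg/L as CaCO₃ × 332,000 L = 19,590 g as CaCO₃.
(b) Moles of Ca²⁺ (1 mol Ca²⁺ ≡ 1 mol CaCO₃): 19,590 / 100.1 g/mol = 195.7 mol.
(b) Mass of CaCl₂·2H₂O: 195.7 × 147 = 28,770 g.

(a) 7.85 kg; (b) 28.8 kg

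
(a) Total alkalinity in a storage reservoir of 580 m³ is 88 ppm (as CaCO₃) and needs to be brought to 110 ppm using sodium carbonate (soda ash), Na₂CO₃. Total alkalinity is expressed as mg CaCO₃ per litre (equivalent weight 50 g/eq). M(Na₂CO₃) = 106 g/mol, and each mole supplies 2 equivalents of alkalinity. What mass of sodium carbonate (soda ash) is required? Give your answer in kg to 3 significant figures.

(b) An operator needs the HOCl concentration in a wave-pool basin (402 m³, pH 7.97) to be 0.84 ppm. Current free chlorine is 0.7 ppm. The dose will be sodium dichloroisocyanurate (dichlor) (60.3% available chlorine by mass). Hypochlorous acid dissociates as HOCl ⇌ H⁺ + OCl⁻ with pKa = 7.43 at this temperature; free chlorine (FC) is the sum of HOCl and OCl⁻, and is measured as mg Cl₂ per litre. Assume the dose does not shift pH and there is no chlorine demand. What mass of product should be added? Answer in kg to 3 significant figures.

(a) 13.5 kg; (b) 2.04 kg

(a) Volume: 580 m³ = 580,000 L.
(a) Alkalinity to add: (110 − 88) = 22 mg/L as CaCO₃ × 580,000 L = 12,760 g as CaCO₃.
(a) Equivalents: 12,760 g ÷ 50 g/eq = 255.2 eq.
(a) Each mole of Na₂CO₃ supplies 2 eq, so 255.2 / 2 = 127.6 mol.
(a) Mass: 127.6 mol × 106 g/mol = 13,530 g.

(b) Volume: 402 m³ = 402,000 L.
(b) [OCl⁻]/[HOCl] = 10^(pH − pKa) = 10^(7.97 − 7.43) = 3.467; fraction as HOCl = 1/(1 + 3.467) = 0.2238.
(b) Free chlorine required for 0.84 ppm HOCl: 0.84 / 0.2238 = 3.753 ppm.
(b) FC to add: 3.753 − 0.7 = 3.053 mg/L as Cl₂.
(b) Cl₂ equivalent: 3.053 mg/L × 402,000 L = 1227 g.
(b) Product at 60.3% available Cl: 1227 / 0.603 = 2035 g.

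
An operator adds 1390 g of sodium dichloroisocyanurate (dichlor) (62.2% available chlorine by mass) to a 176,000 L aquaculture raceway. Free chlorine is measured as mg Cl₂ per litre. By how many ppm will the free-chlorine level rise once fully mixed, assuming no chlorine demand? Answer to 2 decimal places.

4.91 ppm

Available chlorine delivered: 1390 g × 0.622 = 864.6 g as Cl₂.
Concentration rise: 864.6 g / 176,000 L = 4.912 mg/L = 4.91 ppm.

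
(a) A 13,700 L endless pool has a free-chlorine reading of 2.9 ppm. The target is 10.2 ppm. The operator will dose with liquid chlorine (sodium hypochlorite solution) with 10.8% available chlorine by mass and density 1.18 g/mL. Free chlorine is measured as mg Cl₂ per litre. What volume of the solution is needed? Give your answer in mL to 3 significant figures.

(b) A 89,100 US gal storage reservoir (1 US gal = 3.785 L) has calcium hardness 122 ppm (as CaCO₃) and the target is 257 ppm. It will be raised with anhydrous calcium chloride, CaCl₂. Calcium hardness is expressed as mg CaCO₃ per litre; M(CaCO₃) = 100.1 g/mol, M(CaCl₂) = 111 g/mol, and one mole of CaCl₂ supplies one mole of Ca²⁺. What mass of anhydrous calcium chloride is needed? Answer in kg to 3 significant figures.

(a) 785 mL; (b) 50.5 kg

(a) Chlorine deficit: 10.2 − 2.9 = 7.3 ppm = 7.3 mg/L as Cl₂.
(a) Cl₂ equivalent needed: 7.3 mg/L × 13,700 L = 100,000 mg = 100 g.
(a) Product at 10.8% available chlorine: 100 / 0.108 = 926 g.
(a) Volume at density 1.18 g/mL: 926 g ÷ 1.18 g/mL = 784.8 mL.

(b) Volume: 89,100 US gal × 3.785 L/gal = 337,244 L.
(b) Hardness to add: (257 − 122) = 135 mg/L as CaCO₃ × 337,244 L = 45,530 g as CaCO₃.
(b) Moles of Ca²⁺ (1 mol Ca²⁺ ≡ 1 mol CaCO₃): 45,530 / 100.1 g/mol = 454.8 mol.
(b) Mass of CaCl₂: 454.8 × 111 = 50,490 g.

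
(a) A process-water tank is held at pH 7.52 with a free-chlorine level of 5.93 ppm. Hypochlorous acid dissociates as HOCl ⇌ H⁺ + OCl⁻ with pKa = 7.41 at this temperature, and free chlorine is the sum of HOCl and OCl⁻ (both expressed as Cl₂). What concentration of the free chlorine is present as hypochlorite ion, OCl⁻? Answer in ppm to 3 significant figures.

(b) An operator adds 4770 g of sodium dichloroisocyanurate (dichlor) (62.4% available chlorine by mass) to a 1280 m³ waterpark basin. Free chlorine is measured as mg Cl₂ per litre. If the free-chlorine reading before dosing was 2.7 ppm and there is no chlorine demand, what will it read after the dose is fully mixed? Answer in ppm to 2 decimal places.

(a) 3.34 ppm; (b) 5.03 ppm

(a) [OCl⁻]/[HOCl] = 10^(pH − pKa) = 10^(7.52 − 7.41) = 10^0.11 = 1.288.
(a) Fraction as HOCl = 1 / (1 + 1.288) = 0.437.
(a) OCl⁻ = (1 − 0.437) × 5.93 ppm = 3.338 ppm.

(b) Volume: 1280 m³ = 1,280,000 L.
(b) Available chlorine delivered: 4770 g × 0.624 = 2976 g as Cl₂.
(b) Concentration rise: 2976 g / 1,280,000 L = 2.325 mg/L = 2.33 ppm.
(b) Final FC: 2.7 + 2.33 = 5.03 ppm.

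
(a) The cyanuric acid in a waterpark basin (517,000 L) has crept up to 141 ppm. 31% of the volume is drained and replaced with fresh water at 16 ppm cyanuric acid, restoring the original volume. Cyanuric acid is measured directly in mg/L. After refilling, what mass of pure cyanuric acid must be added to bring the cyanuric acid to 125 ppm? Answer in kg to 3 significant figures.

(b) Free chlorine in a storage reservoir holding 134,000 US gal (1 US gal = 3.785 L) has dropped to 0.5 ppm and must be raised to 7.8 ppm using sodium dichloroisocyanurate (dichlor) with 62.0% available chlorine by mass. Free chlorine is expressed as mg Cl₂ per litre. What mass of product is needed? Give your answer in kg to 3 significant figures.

(a) 11.8 kg; (b) 5.97 kg

(a) After draining 31% and refilling: 141 × 0.69 + 16 × 0.31 = 102.25 ppm.
(a) Deficit to target: 125 − 102.25 = 22.75 mg/L.
(a) Mass: 22.75 mg/L × 517,000 L = 11,760 g cyanuric acid.

(b) Volume: 134,000 US gal × 3.785 L/gal = 507,190 L.
(b) Chlorine deficit: 7.8 − 0.5 = 7.3 ppm = 7.3 mg/L as Cl₂.
(b) Cl₂ equivalent needed: 7.3 mg/L × 507,190 L = 3,702,000 mg = 3702 g.
(b) Product at 62.0% available chlorine: 3702 / 0.62 = 5972 g.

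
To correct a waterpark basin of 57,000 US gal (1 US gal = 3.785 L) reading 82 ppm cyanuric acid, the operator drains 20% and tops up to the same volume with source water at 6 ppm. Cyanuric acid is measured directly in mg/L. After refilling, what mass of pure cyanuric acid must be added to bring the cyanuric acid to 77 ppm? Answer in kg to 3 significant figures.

Volume: 57,000 US gal × 3.785 L/gal = 215,745 L.
After draining 20% and refilling: 82 × 0.80 + 6 × 0.20 = 66.8 ppm.
Deficit to target: 77 − 66.8 = 10.2 mg/L.
Mass: 10.2 mg/L × 215,745 L = 2201 g cyanuric acid.

2.20 kg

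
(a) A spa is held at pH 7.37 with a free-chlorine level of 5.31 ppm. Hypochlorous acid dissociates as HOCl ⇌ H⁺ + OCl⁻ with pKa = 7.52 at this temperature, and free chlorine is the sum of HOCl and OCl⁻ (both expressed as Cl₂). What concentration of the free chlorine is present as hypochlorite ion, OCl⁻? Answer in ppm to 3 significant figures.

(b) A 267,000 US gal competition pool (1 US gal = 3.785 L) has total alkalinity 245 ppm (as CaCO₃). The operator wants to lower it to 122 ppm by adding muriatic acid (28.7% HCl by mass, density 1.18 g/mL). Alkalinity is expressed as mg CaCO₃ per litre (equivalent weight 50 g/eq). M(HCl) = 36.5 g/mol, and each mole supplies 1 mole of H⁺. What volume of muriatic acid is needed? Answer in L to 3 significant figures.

(a) 2.20 ppm; (b) 268 L

(a) [OCl⁻]/[HOCl] = 10^(pH − pKa) = 10^(7.37 − 7.52) = 10^-0.15 = 0.7079.
(a) Fraction as HOCl = 1 / (1 + 0.7079) = 0.5855.
(a) OCl⁻ = (1 − 0.5855) × 5.31 ppm = 2.201 ppm.

(b) Volume: 267,000 US gal × 3.785 L/gal = 1,010,595 L.
(b) Alkalinity to neutralize: (245 − 122) = 123 mg/L as CaCO₃ × 1,010,595 L = 124,300 g as CaCO₃.
(b) Equivalents of H⁺ required: 124,300 ÷ 50 g/eq = 2486 eq = 2486 mol HCl.
(b) Mass of HCl: 2486 × 36.5 = 90,740 g.
(b) Mass of 28.7% solution: 90,740 / 0.287 = 316,200 g.
(b) Volume: 316,200 g ÷ 1.18 g/mL = 267,900 mL.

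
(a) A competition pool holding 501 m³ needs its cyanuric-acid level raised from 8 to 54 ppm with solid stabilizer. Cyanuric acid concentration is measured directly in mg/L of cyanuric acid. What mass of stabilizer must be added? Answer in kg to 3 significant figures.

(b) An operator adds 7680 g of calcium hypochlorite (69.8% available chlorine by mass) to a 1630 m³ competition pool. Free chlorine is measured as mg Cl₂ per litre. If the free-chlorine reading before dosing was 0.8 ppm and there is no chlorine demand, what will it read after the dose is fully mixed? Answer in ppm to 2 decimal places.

(a) Volume: 501 m³ = 501,000 L.
(a) CYA to add: (54 − 8) = 46 mg/L × 501,000 L = 23,050 g cyanuric acid.

(b) Volume: 1630 m³ = 1,630,000 L.
(b) Available chlorine delivered: 7680 g × 0.698 = 5361 g as Cl₂.
(b) Concentration rise: 5361 g / 1,630,000 L = 3.289 mg/L = 3.29 ppm.
(b) Final FC: 0.8 + 3.29 = 4.09 ppm.

(a) 23.0 kg; (b) 4.09 ppm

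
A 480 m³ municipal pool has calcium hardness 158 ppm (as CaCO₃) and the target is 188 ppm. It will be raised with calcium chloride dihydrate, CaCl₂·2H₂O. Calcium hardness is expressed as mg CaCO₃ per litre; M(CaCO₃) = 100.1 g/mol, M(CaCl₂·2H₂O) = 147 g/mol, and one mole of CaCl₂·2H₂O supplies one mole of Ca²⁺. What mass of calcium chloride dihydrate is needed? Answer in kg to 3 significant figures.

21.1 kg

Volume: 480 m³ = 480,000 L.
Hardness to add: (188 − 158) = 30 mg/L as CaCO₃ × 480,000 L = 14,400 g as CaCO₃.
Moles of Ca²⁺ (1 mol Ca²⁺ ≡ 1 mol CaCO₃): 14,400 / 100.1 g/mol = 143.9 mol.
Mass of CaCl₂·2H₂O: 143.9 × 147 = 21,150 g.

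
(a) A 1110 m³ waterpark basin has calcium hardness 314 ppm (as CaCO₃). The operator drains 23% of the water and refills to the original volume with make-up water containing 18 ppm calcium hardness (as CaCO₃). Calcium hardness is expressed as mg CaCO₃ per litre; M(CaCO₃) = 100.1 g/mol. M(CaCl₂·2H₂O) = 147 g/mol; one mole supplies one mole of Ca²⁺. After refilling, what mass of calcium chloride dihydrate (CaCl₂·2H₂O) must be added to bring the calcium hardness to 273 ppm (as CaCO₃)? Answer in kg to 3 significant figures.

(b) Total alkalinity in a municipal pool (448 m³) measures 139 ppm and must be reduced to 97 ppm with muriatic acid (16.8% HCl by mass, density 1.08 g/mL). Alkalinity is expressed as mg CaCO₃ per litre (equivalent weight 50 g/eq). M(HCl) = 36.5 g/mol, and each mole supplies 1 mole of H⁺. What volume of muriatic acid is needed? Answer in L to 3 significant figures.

(a) Volume: 1110 m³ = 1,110,000 L.
(a) After draining 23% and refilling: 314 × 0.77 + 18 × 0.23 = 245.92 ppm.
(a) Deficit to target: 273 − 245.92 = 27.08 mg/L.
(a) As CaCO₃: 27.08 mg/L × 1,110,000 L = 30,060 g; ÷ 100.1 = 300.3 mol Ca²⁺.
(a) Mass: 300.3 × 147 = 44,140 g.

(b) Volume: 448 m³ = 448,000 L.
(b) Alkalinity to neutralize: (139 − 97) = 42 mg/L as CaCO₃ × 448,000 L = 18,820 g as CaCO₃.
(b) Equivalents of H⁺ required: 18,820 ÷ 50 g/eq = 376.3 eq = 376.3 mol HCl.
(b) Mass of HCl: 376.3 × 36.5 = 13,740 g.
(b) Mass of 16.8% solution: 13,740 / 0.168 = 81,760 g.
(b) Volume: 81,760 g ÷ 1.08 g/mL = 75,700 mL.

(a) 44.1 kg; (b) 75.7 L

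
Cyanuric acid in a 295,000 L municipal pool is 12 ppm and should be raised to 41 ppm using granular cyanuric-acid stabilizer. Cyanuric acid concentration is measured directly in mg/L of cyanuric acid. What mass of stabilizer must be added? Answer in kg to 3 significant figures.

8.55 kg

CYA to add: (41 − 12) = 29 mg/L × 295,000 L = 8555 g cyanuric acid.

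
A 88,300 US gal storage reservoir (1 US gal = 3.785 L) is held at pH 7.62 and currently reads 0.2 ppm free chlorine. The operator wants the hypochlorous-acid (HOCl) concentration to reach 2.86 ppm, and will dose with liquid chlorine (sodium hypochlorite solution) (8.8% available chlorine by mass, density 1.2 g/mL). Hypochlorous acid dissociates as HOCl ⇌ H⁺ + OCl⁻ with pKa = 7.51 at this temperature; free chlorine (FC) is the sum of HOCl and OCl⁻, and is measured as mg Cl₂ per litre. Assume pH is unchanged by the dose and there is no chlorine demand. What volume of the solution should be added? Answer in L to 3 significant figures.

20.1 L

Volume: 88,300 US gal × 3.785 L/gal = 334,216 L.
[OCl⁻]/[HOCl] = 10^(pH − pKa) = 10^(7.62 − 7.51) = 1.288; fraction as HOCl = 1/(1 + 1.288) = 0.437.
Free chlorine required for 2.86 ppm HOCl: 2.86 / 0.437 = 6.544 ppm.
FC to add: 6.544 − 0.2 = 6.344 mg/L as Cl₂.
Cl₂ equivalent: 6.344 mg/L × 334,216 L = 2120 g.
Product at 8.8% available Cl: 2120 / 0.088 = 24,100 g.
Volume: 24,100 g ÷ 1.2 g/mL = 20,080 mL.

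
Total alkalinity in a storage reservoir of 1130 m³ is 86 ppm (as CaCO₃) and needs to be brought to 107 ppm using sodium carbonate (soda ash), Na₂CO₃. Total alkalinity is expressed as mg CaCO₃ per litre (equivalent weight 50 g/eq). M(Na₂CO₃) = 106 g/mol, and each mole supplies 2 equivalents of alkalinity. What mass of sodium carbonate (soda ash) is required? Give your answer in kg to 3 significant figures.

Volume: 1130 m³ = 1,130,000 L.
Alkalinity to add: (107 − 86) = 21 mg/L as CaCO₃ × 1,130,000 L = 23,730 g as CaCO₃.
Equivalents: 23,730 g ÷ 50 g/eq = 474.6 eq.
Each mole of Na₂CO₃ supplies 2 eq, so 474.6 / 2 = 237.3 mol.
Mass: 237.3 mol × 106 g/mol = 25,150 g.

25.2 kg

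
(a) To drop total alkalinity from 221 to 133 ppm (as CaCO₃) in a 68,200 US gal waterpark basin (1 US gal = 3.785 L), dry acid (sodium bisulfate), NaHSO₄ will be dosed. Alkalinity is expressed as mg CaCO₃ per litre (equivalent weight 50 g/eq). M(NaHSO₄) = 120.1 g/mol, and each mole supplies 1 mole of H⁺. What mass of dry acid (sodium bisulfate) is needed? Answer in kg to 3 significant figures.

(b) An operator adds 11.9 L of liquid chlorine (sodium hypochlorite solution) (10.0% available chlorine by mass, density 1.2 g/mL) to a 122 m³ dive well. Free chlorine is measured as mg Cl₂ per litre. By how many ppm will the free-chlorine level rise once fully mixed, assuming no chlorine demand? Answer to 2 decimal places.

(a) Volume: 68,200 US gal × 3.785 L/gal = 258,137 L.
(a) Alkalinity to neutralize: (221 − 133) = 88 mg/L as CaCO₃ × 258,137 L = 22,720 g as CaCO₃.
(a) Equivalents of H⁺ required: 22,720 ÷ 50 g/eq = 454.3 eq = 454.3 mol NaHSO₄.
(a) Mass of NaHSO₄: 454.3 × 120.1 = 54,560 g.

(b) Volume: 122 m³ = 122,000 L.
(b) Mass of solution: 11.9 L × 1000 mL/L × 1.2 g/mL = 14,280 g.
(b) Available chlorine delivered: 14,280 g × 0.1 = 1428 g as Cl₂.
(b) Concentration rise: 1428 g / 122,000 L = 11.7 mg/L = 11.70 ppm.

(a) 54.6 kg; (b) 11.70 ppm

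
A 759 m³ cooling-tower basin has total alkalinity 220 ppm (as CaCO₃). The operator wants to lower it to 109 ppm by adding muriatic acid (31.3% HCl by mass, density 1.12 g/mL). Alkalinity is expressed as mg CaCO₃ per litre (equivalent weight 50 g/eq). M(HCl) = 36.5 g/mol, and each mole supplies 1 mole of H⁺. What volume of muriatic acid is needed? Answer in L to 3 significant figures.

Volume: 759 m³ = 759,000 L.
Alkalinity to neutralize: (220 − 109) = 111 mg/L as CaCO₃ × 759,000 L = 84,250 g as CaCO₃.
Equivalents of H⁺ required: 84,250 ÷ 50 g/eq = 1685 eq = 1685 mol HCl.
Mass of HCl: 1685 × 36.5 = 61,500 g.
Mass of 31.3% solution: 61,500 / 0.313 = 196,500 g.
Volume: 196,500 g ÷ 1.12 g/mL = 175,400 mL.

175 L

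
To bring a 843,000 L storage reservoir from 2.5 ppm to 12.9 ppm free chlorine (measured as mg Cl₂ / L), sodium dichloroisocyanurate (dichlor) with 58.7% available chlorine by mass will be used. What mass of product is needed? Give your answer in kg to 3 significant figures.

Chlorine deficit: 12.9 − 2.5 = 10.4 ppm = 10.4 mg/L as Cl₂.
Cl₂ equivalent needed: 10.4 mg/L × 843,000 L = 8,767,000 mg = 8767 g.
Product at 58.7% available chlorine: 8767 / 0.587 = 14,940 g.

14.9 kg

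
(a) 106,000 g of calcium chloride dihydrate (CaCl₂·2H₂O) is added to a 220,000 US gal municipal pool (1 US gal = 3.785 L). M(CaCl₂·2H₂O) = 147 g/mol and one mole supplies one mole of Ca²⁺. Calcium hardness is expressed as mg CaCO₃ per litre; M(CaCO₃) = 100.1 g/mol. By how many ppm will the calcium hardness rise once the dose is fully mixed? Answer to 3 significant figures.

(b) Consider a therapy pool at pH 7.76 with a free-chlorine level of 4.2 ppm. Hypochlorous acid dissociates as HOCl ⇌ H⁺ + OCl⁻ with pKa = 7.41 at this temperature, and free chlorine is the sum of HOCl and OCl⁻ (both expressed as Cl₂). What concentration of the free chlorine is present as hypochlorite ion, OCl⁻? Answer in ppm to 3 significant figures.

(a) 86.7 ppm; (b) 2.90 ppm

(a) Volume: 220,000 US gal × 3.785 L/gal = 832,700 L.
(a) Moles of Ca²⁺: 106,000 g ÷ 147 g/mol = 721.1 mol.
(a) As CaCO₃: 721.1 mol × 100.1 g/mol = 72,180 g.
(a) Rise: 72,180 g / 832,700 L × 1000 = 86.68 mg/L.

(b) [OCl⁻]/[HOCl] = 10^(pH − pKa) = 10^(7.76 − 7.41) = 10^0.35 = 2.239.
(b) Fraction as HOCl = 1 / (1 + 2.239) = 0.3088.
(b) OCl⁻ = (1 − 0.3088) × 4.2 ppm = 2.903 ppm.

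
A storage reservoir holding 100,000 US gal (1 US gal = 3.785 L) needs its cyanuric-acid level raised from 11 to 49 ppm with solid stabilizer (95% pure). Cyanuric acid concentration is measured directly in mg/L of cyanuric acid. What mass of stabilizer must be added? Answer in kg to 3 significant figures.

Volume: 100,000 US gal × 3.785 L/gal = 378,500 L.
CYA to add: (49 − 11) = 38 mg/L × 378,500 L = 14,380 g cyanuric acid.
At 95% purity: 14,380 / 0.95 = 15,140 g product.

15.1 kg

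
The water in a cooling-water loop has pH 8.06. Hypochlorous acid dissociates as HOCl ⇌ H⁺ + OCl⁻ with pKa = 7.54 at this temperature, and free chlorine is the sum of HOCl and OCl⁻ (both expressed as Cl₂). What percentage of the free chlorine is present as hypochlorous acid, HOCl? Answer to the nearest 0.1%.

23.2%

[OCl⁻]/[HOCl] = 10^(pH − pKa) = 10^(8.06 − 7.54) = 10^0.52 = 3.311.
Fraction as HOCl = 1 / (1 + 3.311) = 0.2319.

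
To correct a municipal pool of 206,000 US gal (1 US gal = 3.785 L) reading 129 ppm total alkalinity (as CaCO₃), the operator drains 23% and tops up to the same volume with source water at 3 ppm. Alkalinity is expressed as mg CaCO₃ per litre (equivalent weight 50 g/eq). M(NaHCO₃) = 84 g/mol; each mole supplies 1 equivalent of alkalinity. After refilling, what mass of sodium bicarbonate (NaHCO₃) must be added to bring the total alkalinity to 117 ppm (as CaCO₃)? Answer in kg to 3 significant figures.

Volume: 206,000 US gal × 3.785 L/gal = 779,710 L.
After draining 23% and refilling: 129 × 0.77 + 3 × 0.23 = 100.02 ppm.
Deficit to target: 117 − 100.02 = 16.98 mg/L.
As CaCO₃: 16.98 mg/L × 779,710 L = 13,240 g; ÷ 50 g/eq ÷ 1 = 264.8 mol NaHCO₃.
Mass: 264.8 × 84 = 22,240 g.

22.2 kg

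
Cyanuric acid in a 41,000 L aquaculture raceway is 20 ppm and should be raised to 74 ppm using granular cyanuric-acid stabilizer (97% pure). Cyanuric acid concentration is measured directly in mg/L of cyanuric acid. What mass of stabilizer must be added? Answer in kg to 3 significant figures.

CYA to add: (74 − 20) = 54 mg/L × 41,000 L = 2214 g cyanuric acid.
At 97% purity: 2214 / 0.97 = 2282 g product.

2.28 kg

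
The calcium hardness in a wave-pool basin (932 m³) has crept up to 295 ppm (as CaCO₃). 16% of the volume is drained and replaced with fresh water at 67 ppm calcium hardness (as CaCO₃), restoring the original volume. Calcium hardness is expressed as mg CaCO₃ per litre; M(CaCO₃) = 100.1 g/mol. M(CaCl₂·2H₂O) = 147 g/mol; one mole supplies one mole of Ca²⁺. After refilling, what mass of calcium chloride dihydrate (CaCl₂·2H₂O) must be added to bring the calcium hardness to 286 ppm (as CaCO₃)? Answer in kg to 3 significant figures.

Volume: 932 m³ = 932,000 L.
After draining 16% and refilling: 295 × 0.84 + 67 × 0.16 = 258.52 ppm.
Deficit to target: 286 − 258.52 = 27.48 mg/L.
As CaCO₃: 27.48 mg/L × 932,000 L = 25,610 g; ÷ 100.1 = 255.9 mol Ca²⁺.
Mass: 255.9 × 147 = 37,610 g.

37.6 kg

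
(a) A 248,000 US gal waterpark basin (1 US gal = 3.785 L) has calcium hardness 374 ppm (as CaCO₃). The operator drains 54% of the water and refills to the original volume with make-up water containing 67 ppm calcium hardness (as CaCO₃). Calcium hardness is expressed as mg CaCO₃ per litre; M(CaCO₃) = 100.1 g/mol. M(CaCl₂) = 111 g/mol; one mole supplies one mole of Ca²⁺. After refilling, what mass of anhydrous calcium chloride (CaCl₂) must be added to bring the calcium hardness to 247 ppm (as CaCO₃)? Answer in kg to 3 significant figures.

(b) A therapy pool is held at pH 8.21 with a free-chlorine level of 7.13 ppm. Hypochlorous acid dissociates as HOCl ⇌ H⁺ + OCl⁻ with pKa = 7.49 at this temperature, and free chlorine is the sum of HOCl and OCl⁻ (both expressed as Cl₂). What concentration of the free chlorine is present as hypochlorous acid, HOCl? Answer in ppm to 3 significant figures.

(a) 40.4 kg; (b) 1.14 ppm

(a) Volume: 248,000 US gal × 3.785 L/gal = 938,680 L.
(a) After draining 54% and refilling: 374 × 0.46 + 67 × 0.54 = 208.22 ppm.
(a) Deficit to target: 247 − 208.22 = 38.78 mg/L.
(a) As CaCO₃: 38.78 mg/L × 938,680 L = 36,400 g; ÷ 100.1 = 363.7 mol Ca²⁺.
(a) Mass: 363.7 × 111 = 40,370 g.

(b) [OCl⁻]/[HOCl] = 10^(pH − pKa) = 10^(8.21 − 7.49) = 10^0.72 = 5.248.
(b) Fraction as HOCl = 1 / (1 + 5.248) = 0.16.
(b) HOCl = 0.16 × 7.13 ppm = 1.141 ppm.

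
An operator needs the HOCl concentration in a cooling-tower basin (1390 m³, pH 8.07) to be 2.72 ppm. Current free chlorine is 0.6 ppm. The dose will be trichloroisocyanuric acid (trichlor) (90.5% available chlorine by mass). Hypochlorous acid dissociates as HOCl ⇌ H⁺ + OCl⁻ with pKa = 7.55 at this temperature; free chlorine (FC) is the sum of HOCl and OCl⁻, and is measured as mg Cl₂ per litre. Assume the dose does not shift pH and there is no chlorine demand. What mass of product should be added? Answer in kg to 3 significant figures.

17.1 kg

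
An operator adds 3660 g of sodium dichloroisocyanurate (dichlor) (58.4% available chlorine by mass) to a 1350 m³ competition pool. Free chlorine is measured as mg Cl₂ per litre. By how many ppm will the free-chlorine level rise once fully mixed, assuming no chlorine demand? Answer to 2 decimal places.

1.58 ppm

Volume: 1350 m³ = 1,350,000 L.
Available chlorine delivered: 3660 g × 0.584 = 2137 g as Cl₂.
Concentration rise: 2137 g / 1,350,000 L = 1.583 mg/L = 1.58 ppm.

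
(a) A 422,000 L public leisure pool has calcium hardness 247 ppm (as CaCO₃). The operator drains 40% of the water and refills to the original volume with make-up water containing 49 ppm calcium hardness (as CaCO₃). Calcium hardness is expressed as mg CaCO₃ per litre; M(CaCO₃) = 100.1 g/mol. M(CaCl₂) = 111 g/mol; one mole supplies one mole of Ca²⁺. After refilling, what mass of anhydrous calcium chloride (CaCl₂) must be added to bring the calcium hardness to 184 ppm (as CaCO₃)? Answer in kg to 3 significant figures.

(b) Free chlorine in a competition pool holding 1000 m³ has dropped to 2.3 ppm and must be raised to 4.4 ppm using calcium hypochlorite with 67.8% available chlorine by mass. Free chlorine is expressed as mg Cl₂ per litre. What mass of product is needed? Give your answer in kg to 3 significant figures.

(a) 7.58 kg; (b) 3.10 kg

(a) After draining 40% and refilling: 247 × 0.60 + 49 × 0.40 = 167.8 ppm.
(a) Deficit to target: 184 − 167.8 = 16.2 mg/L.
(a) As CaCO₃: 16.2 mg/L × 422,000 L = 6836 g; ÷ 100.1 = 68.3 mol Ca²⁺.
(a) Mass: 68.3 × 111 = 7581 g.

(b) Volume: 1000 m³ = 1,000,000 L.
(b) Chlorine deficit: 4.4 − 2.3 = 2.1 ppm = 2.1 mg/L as Cl₂.
(b) Cl₂ equivalent needed: 2.1 mg/L × 1,000,000 L = 2,100,000 mg = 2100 g.
(b) Product at 67.8% available chlorine: 2100 / 0.678 = 3097 g.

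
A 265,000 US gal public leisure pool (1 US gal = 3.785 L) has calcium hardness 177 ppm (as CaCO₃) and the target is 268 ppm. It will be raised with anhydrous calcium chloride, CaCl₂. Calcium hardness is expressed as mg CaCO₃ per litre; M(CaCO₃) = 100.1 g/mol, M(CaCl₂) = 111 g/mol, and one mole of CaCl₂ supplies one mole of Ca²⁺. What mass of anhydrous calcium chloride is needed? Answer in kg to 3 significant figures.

101 kg

Volume: 265,000 US gal × 3.785 L/gal = 1,003,025 L.
Hardness to add: (268 − 177) = 91 mg/L as CaCO₃ × 1,003,025 L = 91,280 g as CaCO₃.
Moles of Ca²⁺ (1 mol Ca²⁺ ≡ 1 mol CaCO₃): 91,280 / 100.1 g/mol = 911.8 mol.
Mass of CaCl₂: 911.8 × 111 = 101,200 g.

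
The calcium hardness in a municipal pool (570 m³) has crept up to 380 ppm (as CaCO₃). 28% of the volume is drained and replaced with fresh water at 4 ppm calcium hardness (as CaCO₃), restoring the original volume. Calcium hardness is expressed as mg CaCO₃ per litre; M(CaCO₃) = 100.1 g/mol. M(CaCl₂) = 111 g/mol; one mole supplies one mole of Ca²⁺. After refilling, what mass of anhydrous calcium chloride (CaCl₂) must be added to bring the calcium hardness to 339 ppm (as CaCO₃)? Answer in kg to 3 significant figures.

40.6 kg

Volume: 570 m³ = 570,000 L.
After draining 28% and refilling: 380 × 0.72 + 4 × 0.28 = 274.72 ppm.
Deficit to target: 339 − 274.72 = 64.28 mg/L.
As CaCO₃: 64.28 mg/L × 570,000 L = 36,640 g; ÷ 100.1 = 366 mol Ca²⁺.
Mass: 366 × 111 = 40,630 g.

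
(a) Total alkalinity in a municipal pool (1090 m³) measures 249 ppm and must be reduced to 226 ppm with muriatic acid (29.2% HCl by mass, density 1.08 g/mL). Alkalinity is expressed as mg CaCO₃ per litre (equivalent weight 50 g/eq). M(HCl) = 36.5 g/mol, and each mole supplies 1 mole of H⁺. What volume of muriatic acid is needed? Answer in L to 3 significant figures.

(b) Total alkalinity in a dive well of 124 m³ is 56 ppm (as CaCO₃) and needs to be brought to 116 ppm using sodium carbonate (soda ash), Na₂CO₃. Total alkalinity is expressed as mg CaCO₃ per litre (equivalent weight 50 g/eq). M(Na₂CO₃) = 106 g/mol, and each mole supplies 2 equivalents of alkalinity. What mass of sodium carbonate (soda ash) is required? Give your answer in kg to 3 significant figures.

(a) 58.0 L; (b) 7.89 kg

(a) Volume: 1090 m³ = 1,090,000 L.
(a) Alkalinity to neutralize: (249 − 226) = 23 mg/L as CaCO₃ × 1,090,000 L = 25,070 g as CaCO₃.
(a) Equivalents of H⁺ required: 25,070 ÷ 50 g/eq = 501.4 eq = 501.4 mol HCl.
(a) Mass of HCl: 501.4 × 36.5 = 18,300 g.
(a) Mass of 29.2% solution: 18,300 / 0.292 = 62,680 g.
(a) Volume: 62,680 g ÷ 1.08 g/mL = 58,030 mL.

(b) Volume: 124 m³ = 124,000 L.
(b) Alkalinity to add: (116 − 56) = 60 mg/L as CaCO₃ × 124,000 L = 7440 g as CaCO₃.
(b) Equivalents: 7440 g ÷ 50 g/eq = 148.8 eq.
(b) Each mole of Na₂CO₃ supplies 2 eq, so 148.8 / 2 = 74.4 mol.
(b) Mass: 74.4 mol × 106 g/mol = 7886 g.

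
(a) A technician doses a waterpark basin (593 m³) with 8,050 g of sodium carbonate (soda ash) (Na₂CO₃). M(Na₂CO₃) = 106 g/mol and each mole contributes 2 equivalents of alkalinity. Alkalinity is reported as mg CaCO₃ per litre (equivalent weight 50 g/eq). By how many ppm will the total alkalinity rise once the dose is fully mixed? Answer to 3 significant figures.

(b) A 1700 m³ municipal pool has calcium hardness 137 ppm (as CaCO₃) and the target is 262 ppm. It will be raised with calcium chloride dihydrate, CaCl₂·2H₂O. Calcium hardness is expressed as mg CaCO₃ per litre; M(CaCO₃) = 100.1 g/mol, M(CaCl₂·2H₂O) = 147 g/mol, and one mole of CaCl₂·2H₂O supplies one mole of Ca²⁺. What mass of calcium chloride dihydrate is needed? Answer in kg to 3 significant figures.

(a) 12.8 ppm; (b) 312 kg

(a) Volume: 593 m³ = 593,000 L.
(a) Moles of Na₂CO₃: 8,050 g ÷ 106 g/mol = 75.94 mol → 151.9 eq of alkalinity.
(a) As CaCO₃: 151.9 eq × 50 g/eq = 7594 g.
(a) Rise: 7594 g / 593,000 L × 1000 = 12.81 mg/L.

(b) Volume: 1700 m³ = 1,700,000 L.
(b) Hardness to add: (262 − 137) = 125 mg/L as CaCO₃ × 1,700,000 L = 212,500 g as CaCO₃.
(b) Moles of Ca²⁺ (1 mol Ca²⁺ ≡ 1 mol CaCO₃): 212,500 / 100.1 g/mol = 2123 mol.
(b) Mass of CaCl₂·2H₂O: 2123 × 147 = 312,100 g.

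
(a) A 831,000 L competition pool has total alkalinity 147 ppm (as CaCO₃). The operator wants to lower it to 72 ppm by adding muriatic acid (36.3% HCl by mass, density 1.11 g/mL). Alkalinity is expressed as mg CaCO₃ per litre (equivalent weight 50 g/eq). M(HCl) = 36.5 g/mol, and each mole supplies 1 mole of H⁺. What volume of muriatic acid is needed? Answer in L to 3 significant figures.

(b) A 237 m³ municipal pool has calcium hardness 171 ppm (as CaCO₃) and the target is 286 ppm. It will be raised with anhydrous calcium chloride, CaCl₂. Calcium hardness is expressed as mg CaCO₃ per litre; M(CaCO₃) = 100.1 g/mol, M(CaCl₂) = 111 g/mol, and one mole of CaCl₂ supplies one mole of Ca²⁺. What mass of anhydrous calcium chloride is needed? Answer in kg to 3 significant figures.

(a) 113 L; (b) 30.2 kg

(a) Alkalinity to neutralize: (147 − 72) = 75 mg/L as CaCO₃ × 831,000 L = 62,320 g as CaCO₃.
(a) Equivalents of H⁺ required: 62,320 ÷ 50 g/eq = 1246 eq = 1246 mol HCl.
(a) Mass of HCl: 1246 × 36.5 = 45,500 g.
(a) Mass of 36.3% solution: 45,500 / 0.363 = 125,300 g.
(a) Volume: 125,300 g ÷ 1.11 g/mL = 112,900 mL.

(b) Volume: 237 m³ = 237,000 L.
(b) Hardness to add: (286 − 171) = 115 mg/L as CaCO₃ × 237,000 L = 27,260 g as CaCO₃.
(b) Moles of Ca²⁺ (1 mol Ca²⁺ ≡ 1 mol CaCO₃): 27,260 / 100.1 g/mol = 272.3 mol.
(b) Mass of CaCl₂: 272.3 × 111 = 30,220 g.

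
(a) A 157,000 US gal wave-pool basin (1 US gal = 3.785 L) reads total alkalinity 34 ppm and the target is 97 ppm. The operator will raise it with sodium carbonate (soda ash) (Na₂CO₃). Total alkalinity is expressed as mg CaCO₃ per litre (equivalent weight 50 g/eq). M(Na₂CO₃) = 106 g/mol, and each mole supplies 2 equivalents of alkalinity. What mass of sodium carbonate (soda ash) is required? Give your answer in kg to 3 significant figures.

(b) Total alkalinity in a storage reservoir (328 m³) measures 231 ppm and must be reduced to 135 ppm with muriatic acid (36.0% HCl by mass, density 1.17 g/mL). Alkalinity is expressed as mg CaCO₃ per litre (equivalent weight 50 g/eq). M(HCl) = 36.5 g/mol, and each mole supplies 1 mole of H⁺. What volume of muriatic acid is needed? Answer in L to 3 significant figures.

(a) Volume: 157,000 US gal × 3.785 L/gal = 594,245 L.
(a) Alkalinity to add: (97 − 34) = 63 mg/L as CaCO₃ × 594,245 L = 37,440 g as CaCO₃.
(a) Equivalents: 37,440 g ÷ 50 g/eq = 748.7 eq.
(a) Each mole of Na₂CO₃ supplies 2 eq, so 748.7 / 2 = 374.4 mol.
(a) Mass: 374.4 mol × 106 g/mol = 39,680 g.

(b) Volume: 328 m³ = 328,000 L.
(b) Alkalinity to neutralize: (231 − 135) = 96 mg/L as CaCO₃ × 328,000 L = 31,490 g as CaCO₃.
(b) Equivalents of H⁺ required: 31,490 ÷ 50 g/eq = 629.8 eq = 629.8 mol HCl.
(b) Mass of HCl: 629.8 × 36.5 = 22,990 g.
(b) Mass of 36.0% solution: 22,990 / 0.36 = 63,850 g.
(b) Volume: 63,850 g ÷ 1.17 g/mL = 54,570 mL.

(a) 39.7 kg; (b) 54.6 L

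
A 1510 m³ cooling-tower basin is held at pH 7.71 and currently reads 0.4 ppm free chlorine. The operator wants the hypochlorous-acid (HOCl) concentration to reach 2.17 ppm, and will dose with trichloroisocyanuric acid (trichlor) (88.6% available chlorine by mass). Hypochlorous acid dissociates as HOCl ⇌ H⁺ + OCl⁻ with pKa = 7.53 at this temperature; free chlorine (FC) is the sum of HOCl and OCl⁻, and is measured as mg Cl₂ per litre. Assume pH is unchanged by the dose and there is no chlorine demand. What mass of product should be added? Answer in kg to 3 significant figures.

8.61 kg

Volume: 1510 m³ = 1,510,000 L.
[OCl⁻]/[HOCl] = 10^(pH − pKa) = 10^(7.71 − 7.53) = 1.514; fraction as HOCl = 1/(1 + 1.514) = 0.3978.
Free chlorine required for 2.17 ppm HOCl: 2.17 / 0.3978 = 5.454 ppm.
FC to add: 5.454 − 0.4 = 5.054 mg/L as Cl₂.
Cl₂ equivalent: 5.054 mg/L × 1,510,000 L = 7632 g.
Product at 88.6% available Cl: 7632 / 0.886 = 8614 g.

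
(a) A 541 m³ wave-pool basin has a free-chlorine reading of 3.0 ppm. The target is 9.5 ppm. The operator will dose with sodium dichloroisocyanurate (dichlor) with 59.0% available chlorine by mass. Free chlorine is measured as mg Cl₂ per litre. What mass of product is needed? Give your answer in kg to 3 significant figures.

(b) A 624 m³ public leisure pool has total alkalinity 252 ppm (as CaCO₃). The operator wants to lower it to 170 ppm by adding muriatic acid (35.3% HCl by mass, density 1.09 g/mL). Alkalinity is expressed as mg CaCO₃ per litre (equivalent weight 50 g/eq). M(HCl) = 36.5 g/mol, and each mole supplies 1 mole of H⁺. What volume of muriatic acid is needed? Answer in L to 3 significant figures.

(a) Volume: 541 m³ = 541,000 L.
(a) Chlorine deficit: 9.5 − 3.0 = 6.5 ppm = 6.5 mg/L as Cl₂.
(a) Cl₂ equivalent needed: 6.5 mg/L × 541,000 L = 3,516,000 mg = 3516 g.
(a) Product at 59.0% available chlorine: 3516 / 0.59 = 5960 g.

(b) Volume: 624 m³ = 624,000 L.
(b) Alkalinity to neutralize: (252 − 170) = 82 mg/L as CaCO₃ × 624,000 L = 51,170 g as CaCO₃.
(b) Equivalents of H⁺ required: 51,170 ÷ 50 g/eq = 1023 eq = 1023 mol HCl.
(b) Mass of HCl: 1023 × 36.5 = 37,350 g.
(b) Mass of 35.3% solution: 37,350 / 0.353 = 105,800 g.
(b) Volume: 105,800 g ÷ 1.09 g/mL = 97,080 mL.

(a) 5.96 kg; (b) 97.1 L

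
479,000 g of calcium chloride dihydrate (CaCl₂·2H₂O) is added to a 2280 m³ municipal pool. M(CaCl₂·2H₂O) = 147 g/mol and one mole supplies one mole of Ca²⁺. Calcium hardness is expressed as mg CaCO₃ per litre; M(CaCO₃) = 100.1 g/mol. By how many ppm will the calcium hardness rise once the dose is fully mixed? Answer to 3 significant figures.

Volume: 2280 m³ = 2,280,000 L.
Moles of Ca²⁺: 479,000 g ÷ 147 g/mol = 3259 mol.
As CaCO₃: 3259 mol × 100.1 g/mol = 326,200 g.
Rise: 326,200 g / 2,280,000 L × 1000 = 143.1 mg/L.

143 ppm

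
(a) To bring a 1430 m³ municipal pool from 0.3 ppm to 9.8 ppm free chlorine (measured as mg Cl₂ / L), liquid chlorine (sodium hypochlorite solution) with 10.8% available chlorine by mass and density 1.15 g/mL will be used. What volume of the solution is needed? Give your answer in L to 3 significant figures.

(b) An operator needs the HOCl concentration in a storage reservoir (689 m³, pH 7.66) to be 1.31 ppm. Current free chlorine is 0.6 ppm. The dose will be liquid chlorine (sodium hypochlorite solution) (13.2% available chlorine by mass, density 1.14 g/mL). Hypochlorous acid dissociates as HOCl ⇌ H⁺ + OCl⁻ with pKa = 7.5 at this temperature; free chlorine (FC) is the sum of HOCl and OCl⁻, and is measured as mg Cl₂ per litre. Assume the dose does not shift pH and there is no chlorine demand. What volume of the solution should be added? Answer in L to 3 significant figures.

(a) Volume: 1430 m³ = 1,430,000 L.
(a) Chlorine deficit: 9.8 − 0.3 = 9.5 ppm = 9.5 mg/L as Cl₂.
(a) Cl₂ equivalent needed: 9.5 mg/L × 1,430,000 L = 13,580,000 mg = 13,580 g.
(a) Product at 10.8% available chlorine: 13,580 / 0.108 = 125,800 g.
(a) Volume at density 1.15 g/mL: 125,800 g ÷ 1.15 g/mL = 109,400 mL.

(b) Volume: 689 m³ = 689,000 L.
(b) [OCl⁻]/[HOCl] = 10^(pH − pKa) = 10^(7.66 − 7.5) = 1.445; fraction as HOCl = 1/(1 + 1.445) = 0.4089.
(b) Free chlorine required for 1.31 ppm HOCl: 1.31 / 0.4089 = 3.204 ppm.
(b) FC to add: 3.204 − 0.6 = 2.604 mg/L as Cl₂.
(b) Cl₂ equivalent: 2.604 mg/L × 689,000 L = 1794 g.
(b) Product at 13.2% available Cl: 1794 / 0.132 = 13,590 g.
(b) Volume: 13,590 g ÷ 1.14 g/mL = 11,920 mL.

(a) 109 L; (b) 11.9 L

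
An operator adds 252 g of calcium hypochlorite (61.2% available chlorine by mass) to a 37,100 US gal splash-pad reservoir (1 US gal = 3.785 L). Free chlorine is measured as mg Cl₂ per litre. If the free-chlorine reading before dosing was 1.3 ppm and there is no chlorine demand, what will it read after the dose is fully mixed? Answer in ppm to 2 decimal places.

Volume: 37,100 US gal × 3.785 L/gal = 140,424 L.
Available chlorine delivered: 252 g × 0.612 = 154.2 g as Cl₂.
Concentration rise: 154.2 g / 140,424 L = 1.098 mg/L = 1.10 ppm.
Final FC: 1.3 + 1.10 = 2.40 ppm.

2.40 ppm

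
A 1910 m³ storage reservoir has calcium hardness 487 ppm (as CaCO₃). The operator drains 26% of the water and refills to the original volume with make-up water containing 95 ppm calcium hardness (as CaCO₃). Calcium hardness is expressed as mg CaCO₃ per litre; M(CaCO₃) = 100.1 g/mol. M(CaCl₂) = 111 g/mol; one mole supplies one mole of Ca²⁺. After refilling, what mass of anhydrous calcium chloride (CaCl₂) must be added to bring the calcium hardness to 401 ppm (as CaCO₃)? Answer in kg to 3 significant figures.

Volume: 1910 m³ = 1,910,000 L.
After draining 26% and refilling: 487 × 0.74 + 95 × 0.26 = 385.08 ppm.
Deficit to target: 401 − 385.08 = 15.92 mg/L.
As CaCO₃: 15.92 mg/L × 1,910,000 L = 30,410 g; ÷ 100.1 = 303.8 mol Ca²⁺.
Mass: 303.8 × 111 = 33,720 g.

33.7 kg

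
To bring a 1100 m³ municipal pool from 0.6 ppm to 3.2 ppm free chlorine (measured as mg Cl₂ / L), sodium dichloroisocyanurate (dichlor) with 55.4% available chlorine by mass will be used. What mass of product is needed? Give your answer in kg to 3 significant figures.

5.16 kg

Volume: 1100 m³ = 1,100,000 L.
Chlorine deficit: 3.2 − 0.6 = 2.6 ppm = 2.6 mg/L as Cl₂.
Cl₂ equivalent needed: 2.6 mg/L × 1,100,000 L = 2,860,000 mg = 2860 g.
Product at 55.4% available chlorine: 2860 / 0.554 = 5162 g.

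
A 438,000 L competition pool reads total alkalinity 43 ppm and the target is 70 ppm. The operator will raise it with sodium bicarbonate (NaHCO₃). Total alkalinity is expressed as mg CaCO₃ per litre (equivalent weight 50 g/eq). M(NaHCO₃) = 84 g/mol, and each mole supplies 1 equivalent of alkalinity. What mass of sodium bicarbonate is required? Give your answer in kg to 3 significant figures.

Alkalinity to add: (70 − 43) = 27 mg/L as CaCO₃ × 438,000 L = 11,830 g as CaCO₃.
Equivalents: 11,830 g ÷ 50 g/eq = 236.5 eq.
NaHCO₃ supplies 1 eq per mole → 236.5 mol.
Mass: 236.5 mol × 84 g/mol = 19,870 g.

19.9 kg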